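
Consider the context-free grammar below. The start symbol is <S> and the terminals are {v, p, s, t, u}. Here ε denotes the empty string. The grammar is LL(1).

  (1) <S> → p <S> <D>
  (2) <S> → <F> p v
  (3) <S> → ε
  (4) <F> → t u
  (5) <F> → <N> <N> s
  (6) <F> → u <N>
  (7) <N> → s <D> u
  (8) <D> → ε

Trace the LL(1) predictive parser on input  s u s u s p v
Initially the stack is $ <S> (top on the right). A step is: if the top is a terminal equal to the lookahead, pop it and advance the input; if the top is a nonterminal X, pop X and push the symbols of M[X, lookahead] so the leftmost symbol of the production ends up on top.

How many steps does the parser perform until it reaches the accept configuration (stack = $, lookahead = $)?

13

      Stack                Input            Action
   1  $ <S>                s u s u s p v $  expand <S> → <F> p v
   2  $ v p <F>            s u s u s p v $  expand <F> → <N> <N> s
   3  $ v p s <N> <N>      s u s u s p v $  expand <N> → s <D> u
   4  $ v p s <N> u <D> s  s u s u s p v $  match s
   5  $ v p s <N> u <D>    u s u s p v $    expand <D> → ε
   6  $ v p s <N> u        u s u s p v $    match u
   7  $ v p s <N>          s u s p v $      expand <N> → s <D> u
   8  $ v p s u <D> s      s u s p v $      match s
   9  $ v p s u <D>        u s p v $        expand <D> → ε
  10  $ v p s u            u s p v $        match u
  11  $ v p s              s p v $          match s
  12  $ v p                p v $            match p
  13  $ v                  v $              match v
Accept reached after 13 steps.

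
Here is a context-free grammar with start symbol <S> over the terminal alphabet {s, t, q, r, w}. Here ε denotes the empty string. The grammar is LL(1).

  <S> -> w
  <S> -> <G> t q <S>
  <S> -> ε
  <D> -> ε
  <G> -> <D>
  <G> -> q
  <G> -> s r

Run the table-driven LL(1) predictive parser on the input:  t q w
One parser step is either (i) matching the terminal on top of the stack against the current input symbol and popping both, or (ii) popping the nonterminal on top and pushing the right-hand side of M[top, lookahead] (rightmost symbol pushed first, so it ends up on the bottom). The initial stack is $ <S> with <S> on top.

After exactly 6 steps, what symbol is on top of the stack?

     Stack          Input    Action
  1  $ <S>          t q w $  expand <S> -> <G> t q <S>
  2  $ <S> q t <G>  t q w $  expand <G> -> <D>
  3  $ <S> q t <D>  t q w $  expand <D> -> ε
  4  $ <S> q t      t q w $  match t
  5  $ <S> q        q w $    match q
  6  $ <S>          w $      expand <S> -> w
Stack after step 6: $ w (top = w).

w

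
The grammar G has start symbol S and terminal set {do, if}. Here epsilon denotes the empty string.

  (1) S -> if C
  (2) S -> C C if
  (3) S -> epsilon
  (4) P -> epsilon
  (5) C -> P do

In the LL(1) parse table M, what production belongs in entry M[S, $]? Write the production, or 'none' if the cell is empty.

S -> epsilon

FIRST(P) = {epsilon}
FIRST(C) = {do}  (via P do)
FIRST(S) = {epsilon, do, if}  (via C C if)
FOLLOW(S) includes $ since S is the start symbol.
FOLLOW(S): S appears on no right-hand side. Thus FOLLOW(S) = {$}.
For S -> if C: FIRST(if C) = {if}, so it goes in M[S, t] for t ∈ {if}.
For S -> C C if: FIRST(C C if) = {do}, so it goes in M[S, t] for t ∈ {do}.
For S -> epsilon: FIRST(epsilon) = {epsilon}, so it goes in M[S, t] for t ∈ {}; since epsilon ∈ FIRST, also for every t ∈ FOLLOW(S) = {$}.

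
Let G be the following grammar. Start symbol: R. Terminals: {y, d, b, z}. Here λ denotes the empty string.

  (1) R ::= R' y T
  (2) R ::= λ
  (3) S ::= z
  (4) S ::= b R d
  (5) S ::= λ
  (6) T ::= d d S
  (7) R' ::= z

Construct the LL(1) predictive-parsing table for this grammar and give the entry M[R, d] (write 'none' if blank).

FIRST(S) = {λ, b, z}
FIRST(T) = {d}
FIRST(R') = {z}
FIRST(R) = {λ, z}  (via R' y T)
FOLLOW(R) includes $ since R is the start symbol.
FOLLOW(R): in S::=b R d, R is followed by d with FIRST {d}. Thus FOLLOW(R) = {$, d}.
For R ::= R' y T: FIRST(R' y T) = {z}, so it goes in M[R, t] for t ∈ {z}.
For R ::= λ: FIRST(λ) = {λ}, so it goes in M[R, t] for t ∈ {}; since λ ∈ FIRST, also for every t ∈ FOLLOW(R) = {$, d}.

R ::= λ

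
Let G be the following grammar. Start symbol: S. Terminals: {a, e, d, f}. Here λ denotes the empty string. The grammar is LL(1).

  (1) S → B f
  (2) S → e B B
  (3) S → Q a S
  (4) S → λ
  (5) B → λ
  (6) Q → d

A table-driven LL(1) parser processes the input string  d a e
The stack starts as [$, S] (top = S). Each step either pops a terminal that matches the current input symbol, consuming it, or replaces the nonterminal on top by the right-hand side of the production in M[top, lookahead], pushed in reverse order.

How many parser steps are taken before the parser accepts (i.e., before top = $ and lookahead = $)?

     Stack    Input    Action
  1  $ S      d a e $  expand S → Q a S
  2  $ S a Q  d a e $  expand Q → d
  3  $ S a d  d a e $  match d
  4  $ S a    a e $    match a
  5  $ S      e $      expand S → e B B
  6  $ B B e  e $      match e
  7  $ B B    $        expand B → λ
  8  $ B      $        expand B → λ
Accept reached after 8 steps.

8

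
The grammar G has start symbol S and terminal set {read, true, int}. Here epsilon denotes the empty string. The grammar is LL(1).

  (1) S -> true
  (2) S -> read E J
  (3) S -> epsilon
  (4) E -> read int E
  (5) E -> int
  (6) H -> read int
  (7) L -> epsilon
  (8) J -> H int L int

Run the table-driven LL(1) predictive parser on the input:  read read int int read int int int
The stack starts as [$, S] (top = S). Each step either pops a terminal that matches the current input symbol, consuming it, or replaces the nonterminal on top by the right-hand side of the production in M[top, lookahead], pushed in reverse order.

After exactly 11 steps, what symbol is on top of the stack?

int

      Stack                 Input                                 Action
   1  $ S                   read read int int read int int int $  expand S -> read E J
   2  $ J E read            read read int int read int int int $  match read
   3  $ J E                 read int int read int int int $       expand E -> read int E
   4  $ J E int read        read int int read int int int $       match read
   5  $ J E int             int int read int int int $            match int
   6  $ J E                 int read int int int $                expand E -> int
   7  $ J int               int read int int int $                match int
   8  $ J                   read int int int $                    expand J -> H int L int
   9  $ int L int H         read int int int $                    expand H -> read int
  10  $ int L int int read  read int int int $                    match read
  11  $ int L int int       int int int $                         match int
Stack after step 11: $ int L int (top = int).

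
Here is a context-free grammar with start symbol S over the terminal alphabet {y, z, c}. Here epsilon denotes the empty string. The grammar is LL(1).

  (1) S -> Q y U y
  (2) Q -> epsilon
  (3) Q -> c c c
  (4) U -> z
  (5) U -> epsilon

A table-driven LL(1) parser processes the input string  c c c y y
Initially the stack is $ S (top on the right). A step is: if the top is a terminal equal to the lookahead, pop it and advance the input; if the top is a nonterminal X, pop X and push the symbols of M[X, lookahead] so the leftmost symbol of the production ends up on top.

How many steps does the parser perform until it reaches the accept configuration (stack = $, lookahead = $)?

step 1: stack=$ S  input=c c c y y $  — expand S -> Q y U y
step 2: stack=$ y U y Q  input=c c c y y $  — expand Q -> c c c
step 3: stack=$ y U y c c c  input=c c c y y $  — match c
step 4: stack=$ y U y c c  input=c c y y $  — match c
step 5: stack=$ y U y c  input=c y y $  — match c
step 6: stack=$ y U y  input=y y $  — match y
step 7: stack=$ y U  input=y $  — expand U -> epsilon
step 8: stack=$ y  input=y $  — match y
Accept reached after 8 steps.

8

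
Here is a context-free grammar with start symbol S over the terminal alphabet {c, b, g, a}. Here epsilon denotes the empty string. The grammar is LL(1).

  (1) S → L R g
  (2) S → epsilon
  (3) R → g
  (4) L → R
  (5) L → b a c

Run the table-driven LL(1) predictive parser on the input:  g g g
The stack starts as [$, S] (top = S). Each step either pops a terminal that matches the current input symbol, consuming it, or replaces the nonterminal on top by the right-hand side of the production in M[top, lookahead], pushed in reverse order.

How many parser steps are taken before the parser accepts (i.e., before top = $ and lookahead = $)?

7

     Stack    Input    Action
  1  $ S      g g g $  expand S → L R g
  2  $ g R L  g g g $  expand L → R
  3  $ g R R  g g g $  expand R → g
  4  $ g R g  g g g $  match g
  5  $ g R    g g $    expand R → g
  6  $ g g    g g $    match g
  7  $ g      g $      match g
Accept reached after 7 steps.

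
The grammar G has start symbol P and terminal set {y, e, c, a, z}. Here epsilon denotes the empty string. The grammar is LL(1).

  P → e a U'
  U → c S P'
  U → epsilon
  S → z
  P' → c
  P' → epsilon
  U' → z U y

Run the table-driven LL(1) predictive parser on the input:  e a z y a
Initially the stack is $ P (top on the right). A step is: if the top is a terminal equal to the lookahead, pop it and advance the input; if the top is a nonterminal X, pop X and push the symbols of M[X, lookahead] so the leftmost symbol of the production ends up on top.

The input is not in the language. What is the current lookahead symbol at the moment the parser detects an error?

     Stack     Input        Action
  1  $ P       e a z y a $  expand P → e a U'
  2  $ U' a e  e a z y a $  match e
  3  $ U' a    a z y a $    match a
  4  $ U'      z y a $      expand U' → z U y
  5  $ y U z   z y a $      match z
  6  $ y U     y a $        expand U → epsilon
  7  $ y       y a $        match y
  8  $         a $          error: stack empty but input remains

a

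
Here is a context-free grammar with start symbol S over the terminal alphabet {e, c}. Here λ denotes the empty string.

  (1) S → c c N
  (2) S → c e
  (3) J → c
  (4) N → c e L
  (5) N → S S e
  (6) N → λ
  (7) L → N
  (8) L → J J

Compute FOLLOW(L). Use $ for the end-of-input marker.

FIRST(S) = {c}
FIRST(J) = {c}
FIRST(N) = {λ, c}  (via S S e)
FIRST(L) = {λ, c}  (via N, J J)
FOLLOW(S) includes $ since S is the start symbol.
FOLLOW(S): in N→S S e (occurrence 1), S is followed by S e with FIRST {c}; in N→S S e (occurrence 2), S is followed by e with FIRST {e}. Thus FOLLOW(S) = {$, c, e}.
FOLLOW(J): in L→J J (occurrence 1), J is followed by J with FIRST {c}; in L→J J (occurrence 2), the suffix after J is empty, so FOLLOW(J) ⊇ FOLLOW(L) = {$, c, e}. Thus FOLLOW(J) = {$, c, e}.
FOLLOW(N): in S→c c N, the suffix after N is empty, so FOLLOW(N) ⊇ FOLLOW(S) = {$, c, e}; in L→N, the suffix after N is empty, so FOLLOW(N) ⊇ FOLLOW(L) = {$, c, e}. Thus FOLLOW(N) = {$, c, e}.
FOLLOW(L): in N→c e L, the suffix after L is empty, so FOLLOW(L) ⊇ FOLLOW(N) = {$, c, e}. Thus FOLLOW(L) = {$, c, e}.

{$, c, e}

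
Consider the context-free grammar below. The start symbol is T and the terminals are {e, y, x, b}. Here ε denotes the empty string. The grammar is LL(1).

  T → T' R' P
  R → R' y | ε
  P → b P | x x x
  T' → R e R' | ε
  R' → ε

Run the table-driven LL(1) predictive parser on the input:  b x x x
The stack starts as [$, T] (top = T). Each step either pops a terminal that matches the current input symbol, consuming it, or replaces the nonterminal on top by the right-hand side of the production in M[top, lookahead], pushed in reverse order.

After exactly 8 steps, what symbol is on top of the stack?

x

     Stack      Input      Action
  1  $ T        b x x x $  expand T → T' R' P
  2  $ P R' T'  b x x x $  expand T' → ε
  3  $ P R'     b x x x $  expand R' → ε
  4  $ P        b x x x $  expand P → b P
  5  $ P b      b x x x $  match b
  6  $ P        x x x $    expand P → x x x
  7  $ x x x    x x x $    match x
  8  $ x x      x x $      match x
Stack after step 8: $ x (top = x).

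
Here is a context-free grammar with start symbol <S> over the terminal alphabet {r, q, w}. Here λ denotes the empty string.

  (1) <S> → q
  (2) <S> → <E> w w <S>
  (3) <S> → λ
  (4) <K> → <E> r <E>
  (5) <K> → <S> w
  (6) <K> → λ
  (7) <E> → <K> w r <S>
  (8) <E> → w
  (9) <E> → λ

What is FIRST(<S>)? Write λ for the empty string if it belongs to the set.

{λ, q, r, w}

FIRST(<S>) = {λ, q, r, w}  (via <E> w w <S>)
FIRST(<K>) = {λ, q, r, w}  (via <E> r <E>, <S> w)
FIRST(<E>) = {λ, q, r, w}  (via <K> w r <S>)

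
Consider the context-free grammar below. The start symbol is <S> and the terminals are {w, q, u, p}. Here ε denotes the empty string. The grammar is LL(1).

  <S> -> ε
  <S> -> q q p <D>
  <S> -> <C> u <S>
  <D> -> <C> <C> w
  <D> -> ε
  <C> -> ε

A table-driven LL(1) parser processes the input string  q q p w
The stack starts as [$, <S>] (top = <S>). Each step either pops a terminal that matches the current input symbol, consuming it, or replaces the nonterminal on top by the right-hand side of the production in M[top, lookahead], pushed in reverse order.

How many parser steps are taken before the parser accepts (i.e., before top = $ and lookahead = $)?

8

step 1: stack=$ <S>  input=q q p w $  — expand <S> -> q q p <D>
step 2: stack=$ <D> p q q  input=q q p w $  — match q
step 3: stack=$ <D> p q  input=q p w $  — match q
step 4: stack=$ <D> p  input=p w $  — match p
step 5: stack=$ <D>  input=w $  — expand <D> -> <C> <C> w
step 6: stack=$ w <C> <C>  input=w $  — expand <C> -> ε
step 7: stack=$ w <C>  input=w $  — expand <C> -> ε
step 8: stack=$ w  input=w $  — match w
Accept reached after 8 steps.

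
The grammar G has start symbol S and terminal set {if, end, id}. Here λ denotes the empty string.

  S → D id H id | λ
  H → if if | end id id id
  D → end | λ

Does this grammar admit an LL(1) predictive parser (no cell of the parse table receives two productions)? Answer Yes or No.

FIRST(S) = {λ, end, id}
FIRST(H) = {end, if}
FIRST(D) = {λ, end}
FOLLOW(S) = {$}
FOLLOW(H) = {id}
FOLLOW(D) = {id}
Each cell of M receives at most one production.

Yes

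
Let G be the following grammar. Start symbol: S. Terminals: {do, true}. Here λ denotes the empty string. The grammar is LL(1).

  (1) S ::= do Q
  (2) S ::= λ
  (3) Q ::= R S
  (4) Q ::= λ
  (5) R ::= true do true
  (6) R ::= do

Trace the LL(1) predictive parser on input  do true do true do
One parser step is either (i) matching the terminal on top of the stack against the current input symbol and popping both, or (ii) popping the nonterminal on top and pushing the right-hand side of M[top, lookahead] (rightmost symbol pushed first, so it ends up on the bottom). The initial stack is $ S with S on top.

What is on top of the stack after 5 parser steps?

do

step 1: stack=$ S  input=do true do true do $  — expand S ::= do Q
step 2: stack=$ Q do  input=do true do true do $  — match do
step 3: stack=$ Q  input=true do true do $  — expand Q ::= R S
step 4: stack=$ S R  input=true do true do $  — expand R ::= true do true
step 5: stack=$ S true do true  input=true do true do $  — match true
Stack after step 5: $ S true do (top = do).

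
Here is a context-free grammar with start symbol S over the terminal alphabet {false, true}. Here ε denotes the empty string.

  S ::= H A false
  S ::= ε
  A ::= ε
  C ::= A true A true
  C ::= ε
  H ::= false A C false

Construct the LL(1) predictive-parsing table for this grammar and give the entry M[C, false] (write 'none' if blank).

C ::= ε

FIRST(A): from A::=ε we get {ε}. So FIRST(A) = {ε}.
FIRST(H): from H::=false A C false we get {false}. So FIRST(H) = {false}.
FIRST(S): from S::=H A false we get {false}; from S::=ε we get {ε}. So FIRST(S) = {ε, false}.
FIRST(C): from C::=A true A true we get {true}; from C::=ε we get {ε}. So FIRST(C) = {ε, true}.
FOLLOW(S) includes $ since S is the start symbol.
FOLLOW(C): in H::=false A C false, C is followed by false with FIRST {false}. Thus FOLLOW(C) = {false}.
For C ::= A true A true: FIRST(A true A true) = {true}, so it goes in M[C, t] for t ∈ {true}.
For C ::= ε: FIRST(ε) = {ε}, so it goes in M[C, t] for t ∈ {}; since ε ∈ FIRST, also for every t ∈ FOLLOW(C) = {false}.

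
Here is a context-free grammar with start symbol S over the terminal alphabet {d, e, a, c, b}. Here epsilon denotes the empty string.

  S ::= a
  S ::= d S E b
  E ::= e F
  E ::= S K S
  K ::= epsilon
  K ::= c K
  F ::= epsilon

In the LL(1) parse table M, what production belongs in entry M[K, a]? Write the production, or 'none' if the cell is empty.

K ::= epsilon

FIRST(S) = {a, d}
FIRST(K) = {epsilon, c}
FIRST(F) = {epsilon}
FIRST(E) = {a, d, e}  (via S K S)
FOLLOW(S) includes $ since S is the start symbol.
FOLLOW(K): in E::=S K S, K is followed by S with FIRST {a, d}; in K::=c K, the suffix after K is empty (adds nothing new). Thus FOLLOW(K) = {a, d}.
For K ::= epsilon: FIRST(epsilon) = {epsilon}, so it goes in M[K, t] for t ∈ {}; since epsilon ∈ FIRST, also for every t ∈ FOLLOW(K) = {a, d}.
For K ::= c K: FIRST(c K) = {c}, so it goes in M[K, t] for t ∈ {c}.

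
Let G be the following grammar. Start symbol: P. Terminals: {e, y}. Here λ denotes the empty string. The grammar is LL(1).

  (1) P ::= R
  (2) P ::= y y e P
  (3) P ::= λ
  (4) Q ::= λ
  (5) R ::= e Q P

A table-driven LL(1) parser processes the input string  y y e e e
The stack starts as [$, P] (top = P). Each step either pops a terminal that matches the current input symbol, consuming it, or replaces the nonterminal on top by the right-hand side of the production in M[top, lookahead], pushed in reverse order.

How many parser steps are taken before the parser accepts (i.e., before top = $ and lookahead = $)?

13

step 1: stack=$ P  input=y y e e e $  — expand P ::= y y e P
step 2: stack=$ P e y y  input=y y e e e $  — match y
step 3: stack=$ P e y  input=y e e e $  — match y
step 4: stack=$ P e  input=e e e $  — match e
step 5: stack=$ P  input=e e $  — expand P ::= R
step 6: stack=$ R  input=e e $  — expand R ::= e Q P
step 7: stack=$ P Q e  input=e e $  — match e
step 8: stack=$ P Q  input=e $  — expand Q ::= λ
step 9: stack=$ P  input=e $  — expand P ::= R
step 10: stack=$ R  input=e $  — expand R ::= e Q P
step 11: stack=$ P Q e  input=e $  — match e
step 12: stack=$ P Q  input=$  — expand Q ::= λ
step 13: stack=$ P  input=$  — expand P ::= λ
Accept reached after 13 steps.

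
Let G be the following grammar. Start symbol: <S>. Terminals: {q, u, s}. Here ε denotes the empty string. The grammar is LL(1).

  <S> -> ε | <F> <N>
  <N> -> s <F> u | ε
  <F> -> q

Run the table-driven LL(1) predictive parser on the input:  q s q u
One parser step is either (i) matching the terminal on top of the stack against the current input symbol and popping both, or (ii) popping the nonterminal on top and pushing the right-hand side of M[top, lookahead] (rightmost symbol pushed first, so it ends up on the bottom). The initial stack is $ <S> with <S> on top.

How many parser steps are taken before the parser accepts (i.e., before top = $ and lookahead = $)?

8

     Stack      Input      Action
  1  $ <S>      q s q u $  expand <S> -> <F> <N>
  2  $ <N> <F>  q s q u $  expand <F> -> q
  3  $ <N> q    q s q u $  match q
  4  $ <N>      s q u $    expand <N> -> s <F> u
  5  $ u <F> s  s q u $    match s
  6  $ u <F>    q u $      expand <F> -> q
  7  $ u q      q u $      match q
  8  $ u        u $        match u
Accept reached after 8 steps.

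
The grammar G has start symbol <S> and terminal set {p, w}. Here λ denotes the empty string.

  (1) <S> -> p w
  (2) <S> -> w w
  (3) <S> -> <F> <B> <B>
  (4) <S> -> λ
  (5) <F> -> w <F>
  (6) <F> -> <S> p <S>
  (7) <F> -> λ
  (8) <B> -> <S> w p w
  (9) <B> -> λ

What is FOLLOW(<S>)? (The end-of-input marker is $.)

FIRST(<S>): from <S>->p w we get {p}; from <S>->w w we get {w}; from <S>-><F> <B> <B> we get {λ, p, w}; from <S>->λ we get {λ}. So FIRST(<S>) = {λ, p, w}.
FIRST(<F>): from <F>->w <F> we get {w}; from <F>-><S> p <S> we get {p, w}; from <F>->λ we get {λ}. So FIRST(<F>) = {λ, p, w}.
FIRST(<B>): from <B>-><S> w p w we get {p, w}; from <B>->λ we get {λ}. So FIRST(<B>) = {λ, p, w}.
FOLLOW(<S>) includes $ since <S> is the start symbol.
FOLLOW(<S>): in <F>-><S> p <S> (occurrence 1), <S> is followed by p <S> with FIRST {p}; in <F>-><S> p <S> (occurrence 2), the suffix after <S> is empty, so FOLLOW(<S>) ⊇ FOLLOW(<F>) = {$, p, w}; in <B>-><S> w p w, <S> is followed by w p w with FIRST {w}. Thus FOLLOW(<S>) = {$, p, w}.
FOLLOW(<F>): in <S>-><F> <B> <B>, <F> is followed by <B> <B> with FIRST {λ, p, w}; in <S>-><F> <B> <B>, the suffix after <F> is nullable, so FOLLOW(<F>) ⊇ FOLLOW(<S>) = {$, p, w}; in <F>->w <F>, the suffix after <F> is empty (adds nothing new). Thus FOLLOW(<F>) = {$, p, w}.
FOLLOW(<B>): in <S>-><F> <B> <B> (occurrence 1), <B> is followed by <B> with FIRST {λ, p, w}; in <S>-><F> <B> <B> (occurrence 1), the suffix after <B> is nullable, so FOLLOW(<B>) ⊇ FOLLOW(<S>) = {$, p, w}; in <S>-><F> <B> <B> (occurrence 2), the suffix after <B> is empty, so FOLLOW(<B>) ⊇ FOLLOW(<S>) = {$, p, w}. Thus FOLLOW(<B>) = {$, p, w}.

{$, p, w}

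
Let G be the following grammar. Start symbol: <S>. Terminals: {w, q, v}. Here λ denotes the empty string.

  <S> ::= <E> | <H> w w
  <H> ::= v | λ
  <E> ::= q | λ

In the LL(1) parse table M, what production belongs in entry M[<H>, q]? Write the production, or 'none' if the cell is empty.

FIRST(<H>): from <H>::=v we get {v}; from <H>::=λ we get {λ}. So FIRST(<H>) = {λ, v}.
FIRST(<E>): from <E>::=q we get {q}; from <E>::=λ we get {λ}. So FIRST(<E>) = {λ, q}.
FIRST(<S>): from <S>::=<E> we get {λ, q}; from <S>::=<H> w w we get {v, w}. So FIRST(<S>) = {λ, q, v, w}.
FOLLOW(<S>) includes $ since <S> is the start symbol.
FOLLOW(<H>): in <S>::=<H> w w, <H> is followed by w w with FIRST {w}. Thus FOLLOW(<H>) = {w}.
For <H> ::= v: FIRST(v) = {v}, so it goes in M[<H>, t] for t ∈ {v}.
For <H> ::= λ: FIRST(λ) = {λ}, so it goes in M[<H>, t] for t ∈ {}; since λ ∈ FIRST, also for every t ∈ FOLLOW(<H>) = {w}.
None of these place a production in M[<H>, q].

none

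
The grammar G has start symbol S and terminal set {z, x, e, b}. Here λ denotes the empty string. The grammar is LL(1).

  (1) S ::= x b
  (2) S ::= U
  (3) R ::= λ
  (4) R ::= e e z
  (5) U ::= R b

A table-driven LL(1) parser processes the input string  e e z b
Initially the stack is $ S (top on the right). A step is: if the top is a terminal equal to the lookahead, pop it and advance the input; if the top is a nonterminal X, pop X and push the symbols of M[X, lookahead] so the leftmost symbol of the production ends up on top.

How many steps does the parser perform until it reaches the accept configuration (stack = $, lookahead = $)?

7

     Stack      Input      Action
  1  $ S        e e z b $  expand S ::= U
  2  $ U        e e z b $  expand U ::= R b
  3  $ b R      e e z b $  expand R ::= e e z
  4  $ b z e e  e e z b $  match e
  5  $ b z e    e z b $    match e
  6  $ b z      z b $      match z
  7  $ b        b $        match b
Accept reached after 7 steps.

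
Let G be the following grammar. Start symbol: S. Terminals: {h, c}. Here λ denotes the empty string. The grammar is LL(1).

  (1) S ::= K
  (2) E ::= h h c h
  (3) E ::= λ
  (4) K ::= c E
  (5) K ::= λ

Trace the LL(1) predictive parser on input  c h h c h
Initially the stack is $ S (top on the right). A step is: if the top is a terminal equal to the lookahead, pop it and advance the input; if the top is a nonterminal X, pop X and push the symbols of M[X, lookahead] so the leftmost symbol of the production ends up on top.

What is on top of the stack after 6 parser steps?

step 1: stack=$ S  input=c h h c h $  — expand S ::= K
step 2: stack=$ K  input=c h h c h $  — expand K ::= c E
step 3: stack=$ E c  input=c h h c h $  — match c
step 4: stack=$ E  input=h h c h $  — expand E ::= h h c h
step 5: stack=$ h c h h  input=h h c h $  — match h
step 6: stack=$ h c h  input=h c h $  — match h
Stack after step 6: $ h c (top = c).

c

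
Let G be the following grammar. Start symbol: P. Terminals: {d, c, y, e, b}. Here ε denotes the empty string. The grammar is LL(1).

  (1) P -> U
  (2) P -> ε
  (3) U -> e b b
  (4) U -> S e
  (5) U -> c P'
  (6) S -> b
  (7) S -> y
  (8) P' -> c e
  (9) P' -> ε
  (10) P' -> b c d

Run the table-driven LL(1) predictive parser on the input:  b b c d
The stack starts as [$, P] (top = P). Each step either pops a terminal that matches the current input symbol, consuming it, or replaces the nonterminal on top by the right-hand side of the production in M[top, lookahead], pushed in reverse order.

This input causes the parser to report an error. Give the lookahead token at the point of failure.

step 1: stack=$ P  input=b b c d $  — expand P -> U
step 2: stack=$ U  input=b b c d $  — expand U -> S e
step 3: stack=$ e S  input=b b c d $  — expand S -> b
step 4: stack=$ e b  input=b b c d $  — match b
step 5: stack=$ e  input=b c d $  — error: top is terminal e but lookahead is b

b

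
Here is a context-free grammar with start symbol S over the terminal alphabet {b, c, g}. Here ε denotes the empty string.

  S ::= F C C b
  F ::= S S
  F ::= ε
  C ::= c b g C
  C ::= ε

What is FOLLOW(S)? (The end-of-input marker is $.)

{$, b, c}

FIRST(C): from C::=c b g C we get {c}; from C::=ε we get {ε}. So FIRST(C) = {ε, c}.
FIRST(S): from S::=F C C b we get {b, c}. So FIRST(S) = {b, c}.
FIRST(F): from F::=S S we get {b, c}; from F::=ε we get {ε}. So FIRST(F) = {ε, b, c}.
FOLLOW(S) includes $ since S is the start symbol.
FOLLOW(F): in S::=F C C b, F is followed by C C b with FIRST {b, c}. Thus FOLLOW(F) = {b, c}.
FOLLOW(S): in F::=S S (occurrence 1), S is followed by S with FIRST {b, c}; in F::=S S (occurrence 2), the suffix after S is empty, so FOLLOW(S) ⊇ FOLLOW(F) = {b, c}. Thus FOLLOW(S) = {$, b, c}.
FOLLOW(C): in S::=F C C b (occurrence 1), C is followed by C b with FIRST {b, c}; in S::=F C C b (occurrence 2), C is followed by b with FIRST {b}; in C::=c b g C, the suffix after C is empty (adds nothing new). Thus FOLLOW(C) = {b, c}.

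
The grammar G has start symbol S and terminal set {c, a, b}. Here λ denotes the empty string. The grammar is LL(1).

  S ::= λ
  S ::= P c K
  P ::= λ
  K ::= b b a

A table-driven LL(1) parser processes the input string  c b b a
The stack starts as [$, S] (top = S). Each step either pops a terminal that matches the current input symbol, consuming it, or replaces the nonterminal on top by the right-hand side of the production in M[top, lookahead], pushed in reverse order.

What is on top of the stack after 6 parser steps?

     Stack    Input      Action
  1  $ S      c b b a $  expand S ::= P c K
  2  $ K c P  c b b a $  expand P ::= λ
  3  $ K c    c b b a $  match c
  4  $ K      b b a $    expand K ::= b b a
  5  $ a b b  b b a $    match b
  6  $ a b    b a $      match b
Stack after step 6: $ a (top = a).

a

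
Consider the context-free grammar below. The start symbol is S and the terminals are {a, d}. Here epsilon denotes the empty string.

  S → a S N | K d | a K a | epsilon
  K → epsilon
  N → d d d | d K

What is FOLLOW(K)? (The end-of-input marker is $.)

FIRST(K): from K→epsilon we get {epsilon}. So FIRST(K) = {epsilon}.
FIRST(N): from N→d d d we get {d}; from N→d K we get {d}. So FIRST(N) = {d}.
FIRST(S): from S→a S N we get {a}; from S→K d we get {d}; from S→a K a we get {a}; from S→epsilon we get {epsilon}. So FIRST(S) = {epsilon, a, d}.
FOLLOW(S) includes $ since S is the start symbol.
FOLLOW(S): in S→a S N, S is followed by N with FIRST {d}. Thus FOLLOW(S) = {$, d}.
FOLLOW(N): in S→a S N, the suffix after N is empty, so FOLLOW(N) ⊇ FOLLOW(S) = {$, d}. Thus FOLLOW(N) = {$, d}.
FOLLOW(K): in S→K d, K is followed by d with FIRST {d}; in S→a K a, K is followed by a with FIRST {a}; in N→d K, the suffix after K is empty, so FOLLOW(K) ⊇ FOLLOW(N) = {$, d}. Thus FOLLOW(K) = {$, a, d}.

{$, a, d}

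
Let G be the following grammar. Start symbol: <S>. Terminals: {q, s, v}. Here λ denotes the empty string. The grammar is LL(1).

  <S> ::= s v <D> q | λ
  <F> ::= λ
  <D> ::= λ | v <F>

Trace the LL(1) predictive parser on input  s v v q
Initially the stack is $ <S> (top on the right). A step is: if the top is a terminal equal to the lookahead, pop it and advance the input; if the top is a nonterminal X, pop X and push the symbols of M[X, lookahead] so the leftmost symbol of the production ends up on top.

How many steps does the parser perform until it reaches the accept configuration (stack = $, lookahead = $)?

step 1: stack=$ <S>  input=s v v q $  — expand <S> ::= s v <D> q
step 2: stack=$ q <D> v s  input=s v v q $  — match s
step 3: stack=$ q <D> v  input=v v q $  — match v
step 4: stack=$ q <D>  input=v q $  — expand <D> ::= v <F>
step 5: stack=$ q <F> v  input=v q $  — match v
step 6: stack=$ q <F>  input=q $  — expand <F> ::= λ
step 7: stack=$ q  input=q $  — match q
Accept reached after 7 steps.

7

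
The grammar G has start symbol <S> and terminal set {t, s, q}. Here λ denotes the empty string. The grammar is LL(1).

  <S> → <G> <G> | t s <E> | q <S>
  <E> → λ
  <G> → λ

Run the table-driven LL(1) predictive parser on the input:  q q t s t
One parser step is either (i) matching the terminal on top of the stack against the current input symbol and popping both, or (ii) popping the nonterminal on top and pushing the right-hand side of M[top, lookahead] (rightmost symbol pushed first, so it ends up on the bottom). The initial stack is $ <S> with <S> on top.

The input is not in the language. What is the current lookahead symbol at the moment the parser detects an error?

     Stack      Input        Action
  1  $ <S>      q q t s t $  expand <S> → q <S>
  2  $ <S> q    q q t s t $  match q
  3  $ <S>      q t s t $    expand <S> → q <S>
  4  $ <S> q    q t s t $    match q
  5  $ <S>      t s t $      expand <S> → t s <E>
  6  $ <E> s t  t s t $      match t
  7  $ <E> s    s t $        match s
  8  $ <E>      t $          error: M[<E>, t] is empty

t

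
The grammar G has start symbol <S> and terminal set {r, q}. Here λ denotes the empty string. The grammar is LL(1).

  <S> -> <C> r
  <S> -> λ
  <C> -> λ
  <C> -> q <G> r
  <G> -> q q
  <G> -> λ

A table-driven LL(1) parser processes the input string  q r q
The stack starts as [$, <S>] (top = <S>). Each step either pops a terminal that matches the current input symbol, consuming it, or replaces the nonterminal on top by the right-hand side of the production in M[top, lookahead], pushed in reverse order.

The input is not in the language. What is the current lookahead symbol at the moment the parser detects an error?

q

     Stack        Input    Action
  1  $ <S>        q r q $  expand <S> -> <C> r
  2  $ r <C>      q r q $  expand <C> -> q <G> r
  3  $ r r <G> q  q r q $  match q
  4  $ r r <G>    r q $    expand <G> -> λ
  5  $ r r        r q $    match r
  6  $ r          q $      error: top is terminal r but lookahead is q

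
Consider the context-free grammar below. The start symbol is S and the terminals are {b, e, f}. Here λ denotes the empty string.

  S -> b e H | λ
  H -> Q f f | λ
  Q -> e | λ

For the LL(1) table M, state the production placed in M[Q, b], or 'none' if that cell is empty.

FIRST(S): from S->b e H we get {b}; from S->λ we get {λ}. So FIRST(S) = {λ, b}.
FIRST(Q): from Q->e we get {e}; from Q->λ we get {λ}. So FIRST(Q) = {λ, e}.
FIRST(H): from H->Q f f we get {e, f}; from H->λ we get {λ}. So FIRST(H) = {λ, e, f}.
FOLLOW(S) includes $ since S is the start symbol.
FOLLOW(Q): in H->Q f f, Q is followed by f f with FIRST {f}. Thus FOLLOW(Q) = {f}.
For Q -> e: FIRST(e) = {e}, so it goes in M[Q, t] for t ∈ {e}.
For Q -> λ: FIRST(λ) = {λ}, so it goes in M[Q, t] for t ∈ {}; since λ ∈ FIRST, also for every t ∈ FOLLOW(Q) = {f}.
None of these place a production in M[Q, b].

none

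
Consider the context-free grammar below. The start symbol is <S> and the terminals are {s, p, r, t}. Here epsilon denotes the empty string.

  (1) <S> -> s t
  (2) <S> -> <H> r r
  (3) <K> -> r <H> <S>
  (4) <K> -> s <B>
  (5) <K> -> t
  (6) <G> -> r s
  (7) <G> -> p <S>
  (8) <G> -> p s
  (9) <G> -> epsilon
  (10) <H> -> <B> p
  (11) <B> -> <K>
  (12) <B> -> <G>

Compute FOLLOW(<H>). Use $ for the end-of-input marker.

FIRST(<K>): from <K>->r <H> <S> we get {r}; from <K>->s <B> we get {s}; from <K>->t we get {t}. So FIRST(<K>) = {r, s, t}.
FIRST(<G>): from <G>->r s we get {r}; from <G>->p <S> we get {p}; from <G>->p s we get {p}; from <G>->epsilon we get {epsilon}. So FIRST(<G>) = {epsilon, p, r}.
FIRST(<B>): from <B>-><K> we get {r, s, t}; from <B>-><G> we get {epsilon, p, r}. So FIRST(<B>) = {epsilon, p, r, s, t}.
FIRST(<H>): from <H>-><B> p we get {p, r, s, t}. So FIRST(<H>) = {p, r, s, t}.
FIRST(<S>): from <S>->s t we get {s}; from <S>-><H> r r we get {p, r, s, t}. So FIRST(<S>) = {p, r, s, t}.
FOLLOW(<S>) includes $ since <S> is the start symbol.
FOLLOW(<H>): in <S>-><H> r r, <H> is followed by r r with FIRST {r}; in <K>->r <H> <S>, <H> is followed by <S> with FIRST {p, r, s, t}. Thus FOLLOW(<H>) = {p, r, s, t}.
FOLLOW(<S>): in <K>->r <H> <S>, the suffix after <S> is empty, so FOLLOW(<S>) ⊇ FOLLOW(<K>) = {p}; in <G>->p <S>, the suffix after <S> is empty, so FOLLOW(<S>) ⊇ FOLLOW(<G>) = {p}. Thus FOLLOW(<S>) = {$, p}.
FOLLOW(<K>): in <B>-><K>, the suffix after <K> is empty, so FOLLOW(<K>) ⊇ FOLLOW(<B>) = {p}. Thus FOLLOW(<K>) = {p}.
FOLLOW(<B>): in <K>->s <B>, the suffix after <B> is empty, so FOLLOW(<B>) ⊇ FOLLOW(<K>) = {p}; in <H>-><B> p, <B> is followed by p with FIRST {p}. Thus FOLLOW(<B>) = {p}.
FOLLOW(<G>): in <B>-><G>, the suffix after <G> is empty, so FOLLOW(<G>) ⊇ FOLLOW(<B>) = {p}. Thus FOLLOW(<G>) = {p}.

{p, r, s, t}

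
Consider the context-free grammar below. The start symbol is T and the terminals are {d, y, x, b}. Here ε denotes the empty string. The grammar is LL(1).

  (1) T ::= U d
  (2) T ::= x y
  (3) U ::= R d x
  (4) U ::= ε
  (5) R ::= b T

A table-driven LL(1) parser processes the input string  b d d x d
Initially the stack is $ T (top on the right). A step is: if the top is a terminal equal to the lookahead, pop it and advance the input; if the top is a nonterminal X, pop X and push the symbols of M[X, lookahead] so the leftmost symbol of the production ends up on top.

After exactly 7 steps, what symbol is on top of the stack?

d

step 1: stack=$ T  input=b d d x d $  — expand T ::= U d
step 2: stack=$ d U  input=b d d x d $  — expand U ::= R d x
step 3: stack=$ d x d R  input=b d d x d $  — expand R ::= b T
step 4: stack=$ d x d T b  input=b d d x d $  — match b
step 5: stack=$ d x d T  input=d d x d $  — expand T ::= U d
step 6: stack=$ d x d d U  input=d d x d $  — expand U ::= ε
step 7: stack=$ d x d d  input=d d x d $  — match d
Stack after step 7: $ d x d (top = d).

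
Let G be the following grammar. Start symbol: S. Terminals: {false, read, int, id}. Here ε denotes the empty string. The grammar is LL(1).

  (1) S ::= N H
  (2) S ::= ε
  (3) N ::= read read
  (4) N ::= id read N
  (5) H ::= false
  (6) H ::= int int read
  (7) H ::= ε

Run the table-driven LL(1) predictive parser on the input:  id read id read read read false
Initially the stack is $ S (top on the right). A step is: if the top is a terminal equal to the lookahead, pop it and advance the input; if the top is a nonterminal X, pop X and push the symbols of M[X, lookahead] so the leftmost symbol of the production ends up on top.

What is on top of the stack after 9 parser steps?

read

step 1: stack=$ S  input=id read id read read read false $  — expand S ::= N H
step 2: stack=$ H N  input=id read id read read read false $  — expand N ::= id read N
step 3: stack=$ H N read id  input=id read id read read read false $  — match id
step 4: stack=$ H N read  input=read id read read read false $  — match read
step 5: stack=$ H N  input=id read read read false $  — expand N ::= id read N
step 6: stack=$ H N read id  input=id read read read false $  — match id
step 7: stack=$ H N read  input=read read read false $  — match read
step 8: stack=$ H N  input=read read false $  — expand N ::= read read
step 9: stack=$ H read read  input=read read false $  — match read
Stack after step 9: $ H read (top = read).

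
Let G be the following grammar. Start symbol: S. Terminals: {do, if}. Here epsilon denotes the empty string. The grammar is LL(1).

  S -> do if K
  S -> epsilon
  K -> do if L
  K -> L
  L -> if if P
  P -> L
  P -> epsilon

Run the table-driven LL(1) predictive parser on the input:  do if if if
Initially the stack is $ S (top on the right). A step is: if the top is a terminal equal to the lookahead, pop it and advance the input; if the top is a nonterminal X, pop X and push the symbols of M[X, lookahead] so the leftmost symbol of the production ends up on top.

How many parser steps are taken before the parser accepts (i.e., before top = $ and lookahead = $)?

step 1: stack=$ S  input=do if if if $  — expand S -> do if K
step 2: stack=$ K if do  input=do if if if $  — match do
step 3: stack=$ K if  input=if if if $  — match if
step 4: stack=$ K  input=if if $  — expand K -> L
step 5: stack=$ L  input=if if $  — expand L -> if if P
step 6: stack=$ P if if  input=if if $  — match if
step 7: stack=$ P if  input=if $  — match if
step 8: stack=$ P  input=$  — expand P -> epsilon
Accept reached after 8 steps.

8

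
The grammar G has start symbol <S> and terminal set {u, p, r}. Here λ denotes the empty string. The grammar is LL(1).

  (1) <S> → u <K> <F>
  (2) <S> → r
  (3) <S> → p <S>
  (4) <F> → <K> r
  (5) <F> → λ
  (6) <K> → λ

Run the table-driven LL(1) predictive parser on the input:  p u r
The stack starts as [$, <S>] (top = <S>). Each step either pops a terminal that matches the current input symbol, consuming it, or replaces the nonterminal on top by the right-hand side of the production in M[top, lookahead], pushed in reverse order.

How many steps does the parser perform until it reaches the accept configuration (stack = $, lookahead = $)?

     Stack        Input    Action
  1  $ <S>        p u r $  expand <S> → p <S>
  2  $ <S> p      p u r $  match p
  3  $ <S>        u r $    expand <S> → u <K> <F>
  4  $ <F> <K> u  u r $    match u
  5  $ <F> <K>    r $      expand <K> → λ
  6  $ <F>        r $      expand <F> → <K> r
  7  $ r <K>      r $      expand <K> → λ
  8  $ r          r $      match r
Accept reached after 8 steps.

8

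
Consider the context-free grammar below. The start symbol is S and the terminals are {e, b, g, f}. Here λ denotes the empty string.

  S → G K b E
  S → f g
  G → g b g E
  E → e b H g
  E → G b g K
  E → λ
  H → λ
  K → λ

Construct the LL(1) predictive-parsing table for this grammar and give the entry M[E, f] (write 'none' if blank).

none

FIRST(G) = {g}
FIRST(H) = {λ}
FIRST(K) = {λ}
FIRST(S) = {f, g}  (via G K b E)
FIRST(E) = {λ, e, g}  (via G b g K)
FOLLOW(S) includes $ since S is the start symbol.
FOLLOW(S): S appears on no right-hand side. Thus FOLLOW(S) = {$}.
FOLLOW(G): in S→G K b E, G is followed by K b E with FIRST {b}; in E→G b g K, G is followed by b g K with FIRST {b}. Thus FOLLOW(G) = {b}.
FOLLOW(E): in S→G K b E, the suffix after E is empty, so FOLLOW(E) ⊇ FOLLOW(S) = {$}; in G→g b g E, the suffix after E is empty, so FOLLOW(E) ⊇ FOLLOW(G) = {b}. Thus FOLLOW(E) = {$, b}.
For E → e b H g: FIRST(e b H g) = {e}, so it goes in M[E, t] for t ∈ {e}.
For E → G b g K: FIRST(G b g K) = {g}, so it goes in M[E, t] for t ∈ {g}.
For E → λ: FIRST(λ) = {λ}, so it goes in M[E, t] for t ∈ {}; since λ ∈ FIRST, also for every t ∈ FOLLOW(E) = {$, b}.
None of these place a production in M[E, f].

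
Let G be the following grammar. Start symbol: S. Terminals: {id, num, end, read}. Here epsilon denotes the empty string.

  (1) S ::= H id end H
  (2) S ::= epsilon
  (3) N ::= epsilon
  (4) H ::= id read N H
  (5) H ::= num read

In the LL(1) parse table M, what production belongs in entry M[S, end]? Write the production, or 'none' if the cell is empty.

none

FIRST(N) = {epsilon}
FIRST(H) = {id, num}
FIRST(S) = {epsilon, id, num}  (via H id end H)
FOLLOW(S) includes $ since S is the start symbol.
FOLLOW(S): S appears on no right-hand side. Thus FOLLOW(S) = {$}.
For S ::= H id end H: FIRST(H id end H) = {id, num}, so it goes in M[S, t] for t ∈ {id, num}.
For S ::= epsilon: FIRST(epsilon) = {epsilon}, so it goes in M[S, t] for t ∈ {}; since epsilon ∈ FIRST, also for every t ∈ FOLLOW(S) = {$}.
None of these place a production in M[S, end].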